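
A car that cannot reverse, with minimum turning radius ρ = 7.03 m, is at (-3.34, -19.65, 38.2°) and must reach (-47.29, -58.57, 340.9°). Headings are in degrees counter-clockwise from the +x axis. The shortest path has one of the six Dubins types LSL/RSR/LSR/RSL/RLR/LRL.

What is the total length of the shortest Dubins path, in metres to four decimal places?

Let ψ = atan2(Δy, Δx) = atan2(-38.92, -43.95) = -138.4734° be the start→goal bearing.
Normalize: d = |goal − start| / ρ = 58.705783/7.03 = 8.350751, α = (θ_start − ψ) mod 360° = 176.6734° = 3.083533 rad, β = (θ_goal − ψ) mod 360° = 119.3734° = 2.083460 rad.
Common terms: sin α = 0.058027, cos α = -0.998315, sin β = 0.871441, cos β = -0.490500, cos(α−β) = 0.540240, d² = 69.735049. Work in radians in the unit-radius frame; every candidate has L = ρ·(t + p + q).
LSL: p² = 2 + d² − 2cos(α−β) + 2d(sin α − sin β) = 57.069323; p = √p² = 7.554424; φ = atan2(cos β − cos α, d + sin α − sin β) = 0.067272 rad; t = (φ − α) mod 2π = 3.266924 rad, q = (β − φ) mod 2π = 2.016188 rad → L = 7.03·(3.266924 + 7.554424 + 2.016188) = 7.03·12.837536 = 90.247876 m
RSR: p² = 2 + d² − 2cos(α−β) + 2d(sin β − sin α) = 84.239814; p = √p² = 9.178225; φ = atan2(cos α − cos β, d − sin α + sin β) = -0.055357 rad; t = (α − φ) mod 2π = 3.138890 rad, q = (φ − β) mod 2π = 4.144369 rad → L = 7.03·(3.138890 + 9.178225 + 4.144369) = 7.03·16.461484 = 115.724232 m
LSR: p² = d² − 2 + 2cos(α−β) + 2d(sin α + sin β) = 84.339041; p = √p² = 9.183629; φ = atan2(−cos α − cos β, d + sin α + sin β) − atan2(−2, p) = 0.373504 rad; t = (φ − α) mod 2π = 3.573156 rad, q = (φ − β) mod 2π = 4.573230 rad → L = 7.03·(3.573156 + 9.183629 + 4.573230) = 7.03·17.330015 = 121.830003 m
RSL: p² = d² − 2 + 2cos(α−β) − 2d(sin α + sin β) = 53.292019; p = √p² = 7.300138; φ = atan2(cos α + cos β, d − sin α − sin β) − atan2(2, p) = -0.465392 rad; t = (α − φ) mod 2π = 3.548925 rad, q = (β − φ) mod 2π = 2.548852 rad → L = 7.03·(3.548925 + 7.300138 + 2.548852) = 7.03·13.397915 = 94.187346 m
RLR: c = (6 − d² + 2cos(α−β) + 2d(sin α − sin β))/8 = -9.529977, |c| > 1 → infeasible
LRL: c = (6 − d² + 2cos(α−β) − 2d(sin α − sin β))/8 = -6.133665, |c| > 1 → infeasible
Shortest: LSL with L = 90.247876 m ≈ 90.2479 m

90.2479 m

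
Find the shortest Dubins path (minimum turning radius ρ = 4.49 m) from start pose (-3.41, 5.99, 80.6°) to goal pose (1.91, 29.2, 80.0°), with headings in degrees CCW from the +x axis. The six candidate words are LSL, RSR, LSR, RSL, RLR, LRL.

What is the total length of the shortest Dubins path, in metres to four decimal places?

23.8122 m

Let ψ = atan2(Δy, Δx) = atan2(23.21, 5.32) = 77.0901° be the start→goal bearing.
Normalize: d = |goal − start| / ρ = 23.811898/4.49 = 5.303318, α = (θ_start − ψ) mod 360° = 3.5099° = 0.061258 rad, β = (θ_goal − ψ) mod 360° = 2.9099° = 0.050786 rad.
Common terms: sin α = 0.061220, cos α = 0.998124, sin β = 0.050765, cos β = 0.998711, cos(α−β) = 0.999945, d² = 28.125183. Work in radians in the unit-radius frame; every candidate has L = ρ·(t + p + q).
LSL: p² = 2 + d² − 2cos(α−β) + 2d(sin α − sin β) = 28.236190; p = √p² = 5.313774; φ = atan2(cos β − cos α, d + sin α − sin β) = 0.000110 rad; t = (φ − α) mod 2π = 6.222037 rad, q = (β − φ) mod 2π = 0.050676 rad → L = 4.49·(6.222037 + 5.313774 + 0.050676) = 4.49·11.586487 = 52.023326 m
RSR: p² = 2 + d² − 2cos(α−β) + 2d(sin β − sin α) = 28.014395; p = √p² = 5.292863; φ = atan2(cos α − cos β, d − sin α + sin β) = -0.000111 rad; t = (α − φ) mod 2π = 0.061369 rad, q = (φ − β) mod 2π = 6.232288 rad → L = 4.49·(0.061369 + 5.292863 + 6.232288) = 4.49·11.586520 = 52.023474 m
LSR: p² = d² − 2 + 2cos(α−β) + 2d(sin α + sin β) = 29.312856; p = √p² = 5.414135; φ = atan2(−cos α − cos β, d + sin α + sin β) − atan2(−2, p) = 0.000585 rad; t = (φ − α) mod 2π = 6.222511 rad, q = (φ − β) mod 2π = 6.232983 rad → L = 4.49·(6.222511 + 5.414135 + 6.232983) = 4.49·17.869630 = 80.234636 m
RSL: p² = d² − 2 + 2cos(α−β) − 2d(sin α + sin β) = 26.937291; p = √p² = 5.190115; φ = atan2(cos α + cos β, d − sin α − sin β) − atan2(2, p) = -0.000610 rad; t = (α − φ) mod 2π = 0.061868 rad, q = (β − φ) mod 2π = 0.051396 rad → L = 4.49·(0.061868 + 5.190115 + 0.051396) = 4.49·5.303379 = 23.812173 m
RLR: c = (6 − d² + 2cos(α−β) + 2d(sin α − sin β))/8 = -2.501799, |c| > 1 → infeasible
LRL: c = (6 − d² + 2cos(α−β) − 2d(sin α − sin β))/8 = -2.529524, |c| > 1 → infeasible
Shortest: RSL with L = 23.812173 m ≈ 23.8122 m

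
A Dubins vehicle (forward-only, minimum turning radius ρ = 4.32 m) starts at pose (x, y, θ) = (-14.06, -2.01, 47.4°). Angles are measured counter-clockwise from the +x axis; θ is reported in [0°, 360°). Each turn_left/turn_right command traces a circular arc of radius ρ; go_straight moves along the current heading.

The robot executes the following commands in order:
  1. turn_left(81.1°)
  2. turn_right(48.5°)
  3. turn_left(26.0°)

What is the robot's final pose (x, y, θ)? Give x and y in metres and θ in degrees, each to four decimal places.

set_pose: (x, y, θ) = (-14.0600, -2.0100, 47.4000°), ρ = 4.32
turn_left(81.1°): centre at ρ to the left, rotate +81.1° → (-13.8591, 3.6034, 128.5000°)
turn_right(48.5°): centre at ρ to the right, rotate −48.5° → (-14.7326, 7.0428, 80.0000°)
turn_left(26.0°): centre at ρ to the left, rotate +26.0° → (-14.8343, 8.9837, 106.0000°)

(-14.8343, 8.9837, 106.0000°)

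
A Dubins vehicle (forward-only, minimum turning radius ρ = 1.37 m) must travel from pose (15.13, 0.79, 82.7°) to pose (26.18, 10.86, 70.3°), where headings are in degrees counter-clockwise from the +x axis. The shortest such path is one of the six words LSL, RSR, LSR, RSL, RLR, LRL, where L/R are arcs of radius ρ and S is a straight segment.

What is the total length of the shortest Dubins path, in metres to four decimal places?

Let ψ = atan2(Δy, Δx) = atan2(10.07, 11.05) = 42.3433° be the start→goal bearing.
Normalize: d = |goal − start| / ρ = 14.950164/1.37 = 10.912528, α = (θ_start − ψ) mod 360° = 40.3567° = 0.704357 rad, β = (θ_goal − ψ) mod 360° = 27.9567° = 0.487937 rad.
Common terms: sin α = 0.647544, cos α = 0.762028, sin β = 0.468804, cos β = 0.883302, cos(α−β) = 0.976672, d² = 119.083276. Work in radians in the unit-radius frame; every candidate has L = ρ·(t + p + q).
LSL: p² = 2 + d² − 2cos(α−β) + 2d(sin α − sin β) = 123.030942; p = √p² = 11.091931; φ = atan2(cos β − cos α, d + sin α − sin β) = 0.010934 rad; t = (φ − α) mod 2π = 5.589762 rad, q = (β − φ) mod 2π = 0.477003 rad → L = 1.37·(5.589762 + 11.091931 + 0.477003) = 1.37·17.158696 = 23.507413 m
RSR: p² = 2 + d² − 2cos(α−β) + 2d(sin β − sin α) = 115.228920; p = √p² = 10.734473; φ = atan2(cos α − cos β, d − sin α + sin β) = -0.011298 rad; t = (α − φ) mod 2π = 0.715655 rad, q = (φ − β) mod 2π = 5.783951 rad → L = 1.37·(0.715655 + 10.734473 + 5.783951) = 1.37·17.234080 = 23.610689 m
LSR: p² = d² − 2 + 2cos(α−β) + 2d(sin α + sin β) = 143.400990; p = √p² = 11.975015; φ = atan2(−cos α − cos β, d + sin α + sin β) − atan2(−2, p) = 0.029549 rad; t = (φ − α) mod 2π = 5.608377 rad, q = (φ − β) mod 2π = 5.824798 rad → L = 1.37·(5.608377 + 11.975015 + 5.824798) = 1.37·23.408190 = 32.069220 m
RSL: p² = d² − 2 + 2cos(α−β) − 2d(sin α + sin β) = 94.672250; p = √p² = 9.729967; φ = atan2(cos α + cos β, d − sin α − sin β) − atan2(2, p) = -0.036324 rad; t = (α − φ) mod 2π = 0.740681 rad, q = (β − φ) mod 2π = 0.524260 rad → L = 1.37·(0.740681 + 9.729967 + 0.524260) = 1.37·10.994908 = 15.063024 m
RLR: c = (6 − d² + 2cos(α−β) + 2d(sin α − sin β))/8 = -13.403615, |c| > 1 → infeasible
LRL: c = (6 − d² + 2cos(α−β) − 2d(sin α − sin β))/8 = -14.378868, |c| > 1 → infeasible
Shortest: RSL with L = 15.063024 m ≈ 15.0630 m

15.0630 m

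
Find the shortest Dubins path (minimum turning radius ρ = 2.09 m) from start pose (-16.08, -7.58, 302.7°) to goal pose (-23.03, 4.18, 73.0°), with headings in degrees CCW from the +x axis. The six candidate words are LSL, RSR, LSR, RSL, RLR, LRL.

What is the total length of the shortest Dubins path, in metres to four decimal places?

Let ψ = atan2(Δy, Δx) = atan2(11.76, -6.95) = 120.5825° be the start→goal bearing.
Normalize: d = |goal − start| / ρ = 13.660165/2.09 = 6.535964, α = (θ_start − ψ) mod 360° = 182.1175° = 3.178550 rad, β = (θ_goal − ψ) mod 360° = 312.4175° = 5.452714 rad.
Common terms: sin α = -0.036949, cos α = -0.999317, sin β = -0.738249, cos β = 0.674528, cos(α−β) = -0.646790, d² = 42.718825. Work in radians in the unit-radius frame; every candidate has L = ρ·(t + p + q).
LSL: p² = 2 + d² − 2cos(α−β) + 2d(sin α − sin β) = 55.179757; p = √p² = 7.428308; φ = atan2(cos β − cos α, d + sin α − sin β) = 0.227285 rad; t = (φ − α) mod 2π = 3.331921 rad, q = (β − φ) mod 2π = 5.225429 rad → L = 2.09·(3.331921 + 7.428308 + 5.225429) = 2.09·15.985657 = 33.410023 m
RSR: p² = 2 + d² − 2cos(α−β) + 2d(sin β − sin α) = 36.845052; p = √p² = 6.070013; φ = atan2(cos α − cos β, d − sin α + sin β) = -0.279377 rad; t = (α − φ) mod 2π = 3.457926 rad, q = (φ − β) mod 2π = 0.551095 rad → L = 2.09·(3.457926 + 6.070013 + 0.551095) = 2.09·10.079034 = 21.065181 m
LSR: p² = d² − 2 + 2cos(α−β) + 2d(sin α + sin β) = 29.291910; p = √p² = 5.412200; φ = atan2(−cos α − cos β, d + sin α + sin β) − atan2(−2, p) = 0.410291 rad; t = (φ − α) mod 2π = 3.514927 rad, q = (φ − β) mod 2π = 1.240763 rad → L = 2.09·(3.514927 + 5.412200 + 1.240763) = 2.09·10.167889 = 21.250889 m
RSL: p² = d² − 2 + 2cos(α−β) − 2d(sin α + sin β) = 49.558581; p = √p² = 7.039786; φ = atan2(cos α + cos β, d − sin α − sin β) − atan2(2, p) = -0.321201 rad; t = (α − φ) mod 2π = 3.499751 rad, q = (β − φ) mod 2π = 5.773915 rad → L = 2.09·(3.499751 + 7.039786 + 5.773915) = 2.09·16.313451 = 34.095112 m
RLR: c = (6 − d² + 2cos(α−β) + 2d(sin α − sin β))/8 = -3.605632, |c| > 1 → infeasible
LRL: c = (6 − d² + 2cos(α−β) − 2d(sin α − sin β))/8 = -5.897470, |c| > 1 → infeasible
Shortest: RSR with L = 21.065181 m ≈ 21.0652 m

21.0652 m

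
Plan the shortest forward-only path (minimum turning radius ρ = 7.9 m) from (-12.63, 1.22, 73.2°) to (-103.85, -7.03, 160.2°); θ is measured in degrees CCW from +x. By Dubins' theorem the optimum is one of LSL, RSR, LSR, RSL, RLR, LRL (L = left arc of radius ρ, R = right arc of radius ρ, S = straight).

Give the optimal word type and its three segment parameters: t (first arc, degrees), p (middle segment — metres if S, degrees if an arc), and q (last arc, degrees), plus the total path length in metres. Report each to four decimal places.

LSR: t = 120.2352°, p = 79.4853 m, q = 33.2352°, L = 100.6460 m

Let ψ = atan2(Δy, Δx) = atan2(-8.25, -91.22) = -174.8322° be the start→goal bearing.
Normalize: d = |goal − start| / ρ = 91.592308/7.9 = 11.593963, α = (θ_start − ψ) mod 360° = 248.0322° = 4.328978 rad, β = (θ_goal − ψ) mod 360° = 335.0322° = 5.847415 rad.
Common terms: sin α = -0.927394, cos α = -0.374086, sin β = -0.422109, cos β = 0.906545, cos(α−β) = 0.052336, d² = 134.419979. Work in radians in the unit-radius frame; every candidate has L = ρ·(t + p + q).
LSL: p² = 2 + d² − 2cos(α−β) + 2d(sin α − sin β) = 124.598793; p = √p² = 11.162383; φ = atan2(cos β − cos α, d + sin α − sin β) = 0.114981 rad; t = (φ − α) mod 2π = 2.069187 rad, q = (β − φ) mod 2π = 5.732434 rad → L = 7.9·(2.069187 + 11.162383 + 5.732434) = 7.9·18.964005 = 149.815637 m
RSR: p² = 2 + d² − 2cos(α−β) + 2d(sin β − sin α) = 148.031822; p = √p² = 12.166833; φ = atan2(cos α − cos β, d − sin α + sin β) = -0.105451 rad; t = (α − φ) mod 2π = 4.434430 rad, q = (φ − β) mod 2π = 0.330319 rad → L = 7.9·(4.434430 + 12.166833 + 0.330319) = 7.9·16.931582 = 133.759496 m
LSR: p² = d² − 2 + 2cos(α−β) + 2d(sin α + sin β) = 101.232471; p = √p² = 10.061435; φ = atan2(−cos α − cos β, d + sin α + sin β) − atan2(−2, p) = 0.144292 rad; t = (φ − α) mod 2π = 2.098499 rad, q = (φ − β) mod 2π = 0.580063 rad → L = 7.9·(2.098499 + 10.061435 + 0.580063) = 7.9·12.739997 = 100.645977 m
RSL: p² = d² − 2 + 2cos(α−β) − 2d(sin α + sin β) = 163.816831; p = √p² = 12.799095; φ = atan2(cos α + cos β, d − sin α − sin β) − atan2(2, p) = -0.113893 rad; t = (α − φ) mod 2π = 4.442872 rad, q = (β − φ) mod 2π = 5.961308 rad → L = 7.9·(4.442872 + 12.799095 + 5.961308) = 7.9·23.203275 = 183.305872 m
RLR: c = (6 − d² + 2cos(α−β) + 2d(sin α − sin β))/8 = -17.503978, |c| > 1 → infeasible
LRL: c = (6 − d² + 2cos(α−β) − 2d(sin α − sin β))/8 = -14.574849, |c| > 1 → infeasible
Shortest: LSR with L = 100.645977 m ≈ 100.6460 m
Convert LSR to answer units (arcs ×180/π): t = 2.098499·180/π = 120.2352°, p = ρ·p = 7.9·10.061435 = 79.4853 m, q = 0.580063·180/π = 33.2352°, L = 100.6460 m.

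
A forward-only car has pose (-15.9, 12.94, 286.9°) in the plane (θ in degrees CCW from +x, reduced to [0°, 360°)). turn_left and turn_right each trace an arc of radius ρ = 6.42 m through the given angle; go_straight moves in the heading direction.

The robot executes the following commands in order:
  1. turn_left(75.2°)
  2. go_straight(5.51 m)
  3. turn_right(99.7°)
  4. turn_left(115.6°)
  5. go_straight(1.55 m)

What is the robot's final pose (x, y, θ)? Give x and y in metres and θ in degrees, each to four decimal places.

(12.4048, -5.1481, 18.0000°)

set_pose: (x, y, θ) = (-15.9000, 12.9400, 286.9000°), ρ = 6.42
turn_left(75.2°): centre at ρ to the left, rotate +75.2° → (-9.5220, 8.3906, 362.1000° ≡ 2.1000°)
go_straight(5.51): x += 5.51·cos θ, y += 5.51·sin θ → (-4.0157, 8.5925, 2.1000°)
turn_right(99.7°): centre at ρ to the right, rotate −99.7° → (2.5832, 1.3278, -97.6000° ≡ 262.4000°)
turn_left(115.6°): centre at ρ to the left, rotate +115.6° → (10.9306, -5.6271, 378.0000° ≡ 18.0000°)
go_straight(1.55): x += 1.55·cos θ, y += 1.55·sin θ → (12.4048, -5.1481, 18.0000°)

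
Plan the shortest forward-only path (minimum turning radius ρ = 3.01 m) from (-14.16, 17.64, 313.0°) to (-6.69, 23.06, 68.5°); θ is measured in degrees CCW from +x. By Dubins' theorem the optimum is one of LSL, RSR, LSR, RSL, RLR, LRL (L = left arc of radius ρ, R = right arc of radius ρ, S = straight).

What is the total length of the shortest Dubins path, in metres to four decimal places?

11.1741 m

Let ψ = atan2(Δy, Δx) = atan2(5.42, 7.47) = 35.9635° be the start→goal bearing.
Normalize: d = |goal − start| / ρ = 9.229155/3.01 = 3.066164, α = (θ_start − ψ) mod 360° = 277.0365° = 4.835200 rad, β = (θ_goal − ψ) mod 360° = 32.5365° = 0.567870 rad.
Common terms: sin α = -0.992468, cos α = 0.122502, sin β = 0.537837, cos β = 0.843049, cos(α−β) = -0.430511, d² = 9.401364. Work in radians in the unit-radius frame; every candidate has L = ρ·(t + p + q).
LSL: p² = 2 + d² − 2cos(α−β) + 2d(sin α − sin β) = 2.878050; p = √p² = 1.696482; φ = atan2(cos β − cos α, d + sin α − sin β) = 0.438664 rad; t = (φ − α) mod 2π = 1.886649 rad, q = (β − φ) mod 2π = 0.129206 rad → L = 3.01·(1.886649 + 1.696482 + 0.129206) = 3.01·3.712337 = 11.174134 m
RSR: p² = 2 + d² − 2cos(α−β) + 2d(sin β − sin α) = 21.646723; p = √p² = 4.652604; φ = atan2(cos α − cos β, d − sin α + sin β) = -0.155495 rad; t = (α − φ) mod 2π = 4.990695 rad, q = (φ − β) mod 2π = 5.559820 rad → L = 3.01·(4.990695 + 4.652604 + 5.559820) = 3.01·15.203119 = 45.761389 m
LSR: p² = d² − 2 + 2cos(α−β) + 2d(sin α + sin β) = 3.752395; p = √p² = 1.937110; φ = atan2(−cos α − cos β, d + sin α + sin β) − atan2(−2, p) = 0.447232 rad; t = (φ − α) mod 2π = 1.895218 rad, q = (φ − β) mod 2π = 6.162548 rad → L = 3.01·(1.895218 + 1.937110 + 6.162548) = 3.01·9.994875 = 30.084575 m
RSL: p² = d² − 2 + 2cos(α−β) − 2d(sin α + sin β) = 9.328289; p = √p² = 3.054225; φ = atan2(cos α + cos β, d − sin α − sin β) − atan2(2, p) = -0.312102 rad; t = (α − φ) mod 2π = 5.147302 rad, q = (β − φ) mod 2π = 0.879972 rad → L = 3.01·(5.147302 + 3.054225 + 0.879972) = 3.01·9.081498 = 27.335309 m
RLR: c = (6 − d² + 2cos(α−β) + 2d(sin α − sin β))/8 = -1.705840, |c| > 1 → infeasible
LRL: c = (6 − d² + 2cos(α−β) − 2d(sin α − sin β))/8 = 0.640244; p = 2π − arccos c = 5.407204 rad; φ = atan2(cos β − cos α, d + sin α − sin β) = 0.438664 rad; t = (φ − α + p/2) mod 2π = 4.590252 rad, q = (β − α − t + p) mod 2π = 2.832808 rad → L = 3.01·(4.590252 + 5.407204 + 2.832808) = 3.01·12.830264 = 38.619095 m
Shortest: LSL with L = 11.174134 m ≈ 11.1741 m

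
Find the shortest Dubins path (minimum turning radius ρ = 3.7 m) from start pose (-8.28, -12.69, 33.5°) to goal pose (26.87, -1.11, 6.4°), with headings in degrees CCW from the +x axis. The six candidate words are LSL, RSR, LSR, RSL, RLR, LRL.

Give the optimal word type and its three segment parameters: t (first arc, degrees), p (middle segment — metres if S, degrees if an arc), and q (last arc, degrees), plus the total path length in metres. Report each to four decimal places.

Let ψ = atan2(Δy, Δx) = atan2(11.58, 35.15) = 18.2342° be the start→goal bearing.
Normalize: d = |goal − start| / ρ = 37.008363/3.7 = 10.002260, α = (θ_start − ψ) mod 360° = 15.2658° = 0.266438 rad, β = (θ_goal − ψ) mod 360° = 348.1658° = 6.076639 rad.
Common terms: sin α = 0.263297, cos α = 0.964715, sin β = -0.205081, cos β = 0.978745, cos(α−β) = 0.890213, d² = 100.045208. Work in radians in the unit-radius frame; every candidate has L = ρ·(t + p + q).
LSL: p² = 2 + d² − 2cos(α−β) + 2d(sin α − sin β) = 109.634451; p = √p² = 10.470647; φ = atan2(cos β − cos α, d + sin α − sin β) = 0.001340 rad; t = (φ − α) mod 2π = 6.018087 rad, q = (β − φ) mod 2π = 6.075299 rad → L = 3.7·(6.018087 + 10.470647 + 6.075299) = 3.7·22.564034 = 83.486924 m
RSR: p² = 2 + d² − 2cos(α−β) + 2d(sin β − sin α) = 90.895114; p = √p² = 9.533893; φ = atan2(cos α − cos β, d − sin α + sin β) = -0.001472 rad; t = (α − φ) mod 2π = 0.267910 rad, q = (φ − β) mod 2π = 0.205075 rad → L = 3.7·(0.267910 + 9.533893 + 0.205075) = 3.7·10.006877 = 37.025445 m
LSR: p² = d² − 2 + 2cos(α−β) + 2d(sin α + sin β) = 100.990222; p = √p² = 10.049389; φ = atan2(−cos α − cos β, d + sin α + sin β) − atan2(−2, p) = 0.005623 rad; t = (φ − α) mod 2π = 6.022370 rad, q = (φ − β) mod 2π = 0.212169 rad → L = 3.7·(6.022370 + 10.049389 + 0.212169) = 3.7·16.283929 = 60.250536 m
RSL: p² = d² − 2 + 2cos(α−β) − 2d(sin α + sin β) = 98.661046; p = √p² = 9.932827; φ = atan2(cos α + cos β, d − sin α − sin β) − atan2(2, p) = -0.005689 rad; t = (α − φ) mod 2π = 0.272127 rad, q = (β − φ) mod 2π = 6.082328 rad → L = 3.7·(0.272127 + 9.932827 + 6.082328) = 3.7·16.287282 = 60.262943 m
RLR: c = (6 − d² + 2cos(α−β) + 2d(sin α − sin β))/8 = -10.361889, |c| > 1 → infeasible
LRL: c = (6 − d² + 2cos(α−β) − 2d(sin α − sin β))/8 = -12.704306, |c| > 1 → infeasible
Shortest: RSR with L = 37.025445 m ≈ 37.0254 m
Convert RSR to answer units (arcs ×180/π): t = 0.267910·180/π = 15.3501°, p = ρ·p = 3.7·9.533893 = 35.2754 m, q = 0.205075·180/π = 11.7499°, L = 37.0254 m.

RSR: t = 15.3501°, p = 35.2754 m, q = 11.7499°, L = 37.0254 m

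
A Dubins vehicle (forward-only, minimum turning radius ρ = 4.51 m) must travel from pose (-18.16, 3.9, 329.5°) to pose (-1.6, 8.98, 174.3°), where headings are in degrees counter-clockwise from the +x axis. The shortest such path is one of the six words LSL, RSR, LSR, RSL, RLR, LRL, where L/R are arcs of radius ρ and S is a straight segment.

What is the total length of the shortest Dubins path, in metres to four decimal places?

30.3307 m

Let ψ = atan2(Δy, Δx) = atan2(5.08, 16.56) = 17.0541° be the start→goal bearing.
Normalize: d = |goal − start| / ρ = 17.321663/4.51 = 3.840723, α = (θ_start − ψ) mod 360° = 312.4459° = 5.453210 rad, β = (θ_goal − ψ) mod 360° = 157.2459° = 2.744459 rad.
Common terms: sin α = -0.737915, cos α = 0.674894, sin β = 0.386777, cos β = -0.922173, cos(α−β) = -0.907777, d² = 14.751157. Work in radians in the unit-radius frame; every candidate has L = ρ·(t + p + q).
LSL: p² = 2 + d² − 2cos(α−β) + 2d(sin α − sin β) = 9.927453; p = √p² = 3.150786; φ = atan2(cos β − cos α, d + sin α − sin β) = -0.531560 rad; t = (φ − α) mod 2π = 0.298415 rad, q = (β − φ) mod 2π = 3.276019 rad → L = 4.51·(0.298415 + 3.150786 + 3.276019) = 4.51·6.725220 = 30.330744 m
RSR: p² = 2 + d² − 2cos(α−β) + 2d(sin β − sin α) = 27.205970; p = √p² = 5.215934; φ = atan2(cos α − cos β, d − sin α + sin β) = 0.311188 rad; t = (α − φ) mod 2π = 5.142022 rad, q = (φ − β) mod 2π = 3.849915 rad → L = 4.51·(5.142022 + 5.215934 + 3.849915) = 4.51·14.207871 = 64.077496 m
LSR: p² = d² − 2 + 2cos(α−β) + 2d(sin α + sin β) = 8.238354; p = √p² = 2.870253; φ = atan2(−cos α − cos β, d + sin α + sin β) − atan2(−2, p) = 0.679321 rad; t = (φ − α) mod 2π = 1.509296 rad, q = (φ − β) mod 2π = 4.218047 rad → L = 4.51·(1.509296 + 2.870253 + 4.218047) = 4.51·8.597597 = 38.775161 m
RSL: p² = d² − 2 + 2cos(α−β) − 2d(sin α + sin β) = 13.632850; p = √p² = 3.692269; φ = atan2(cos α + cos β, d − sin α − sin β) − atan2(2, p) = -0.555349 rad; t = (α − φ) mod 2π = 6.008559 rad, q = (β − φ) mod 2π = 3.299808 rad → L = 4.51·(6.008559 + 3.692269 + 3.299808) = 4.51·13.000636 = 58.632869 m
RLR: c = (6 − d² + 2cos(α−β) + 2d(sin α − sin β))/8 = -2.400746, |c| > 1 → infeasible
LRL: c = (6 − d² + 2cos(α−β) − 2d(sin α − sin β))/8 = -0.240932; p = 2π − arccos c = 4.469063 rad; φ = atan2(cos β − cos α, d + sin α − sin β) = -0.531560 rad; t = (φ − α + p/2) mod 2π = 2.532947 rad, q = (β − α − t + p) mod 2π = 5.510551 rad → L = 4.51·(2.532947 + 4.469063 + 5.510551) = 4.51·12.512561 = 56.431650 m
Shortest: LSL with L = 30.330744 m ≈ 30.3307 m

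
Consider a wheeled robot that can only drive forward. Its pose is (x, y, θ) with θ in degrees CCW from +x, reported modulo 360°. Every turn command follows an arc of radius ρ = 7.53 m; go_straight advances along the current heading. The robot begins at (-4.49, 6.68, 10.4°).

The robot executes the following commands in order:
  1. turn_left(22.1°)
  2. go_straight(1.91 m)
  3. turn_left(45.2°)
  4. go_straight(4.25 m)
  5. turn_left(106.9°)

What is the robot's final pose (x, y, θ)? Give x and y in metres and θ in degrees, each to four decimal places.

set_pose: (x, y, θ) = (-4.4900, 6.6800, 10.4000°), ρ = 7.53
turn_left(22.1°): centre at ρ to the left, rotate +22.1° → (-1.8034, 7.7356, 32.5000°)
go_straight(1.91): x += 1.91·cos θ, y += 1.91·sin θ → (-0.1926, 8.7618, 32.5000°)
turn_left(45.2°): centre at ρ to the left, rotate +45.2° → (3.1187, 13.5084, 77.7000°)
go_straight(4.25): x += 4.25·cos θ, y += 4.25·sin θ → (4.0241, 17.6609, 77.7000°)
turn_left(106.9°): centre at ρ to the left, rotate +106.9° → (-3.9370, 26.7707, 184.6000°)

(-3.9370, 26.7707, 184.6000°)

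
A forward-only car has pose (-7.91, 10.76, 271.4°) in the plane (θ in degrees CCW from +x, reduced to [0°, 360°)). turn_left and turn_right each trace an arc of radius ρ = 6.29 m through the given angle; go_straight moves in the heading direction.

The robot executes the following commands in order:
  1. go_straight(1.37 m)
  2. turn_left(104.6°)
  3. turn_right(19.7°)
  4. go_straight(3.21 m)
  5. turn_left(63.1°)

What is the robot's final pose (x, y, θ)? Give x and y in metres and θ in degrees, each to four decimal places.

(11.3083, 6.5962, 59.4000°)

set_pose: (x, y, θ) = (-7.9100, 10.7600, 271.4000°), ρ = 6.29
go_straight(1.37): x += 1.37·cos θ, y += 1.37·sin θ → (-7.8765, 9.3904, 271.4000°)
turn_left(104.6°): centre at ρ to the left, rotate +104.6° → (0.1454, 3.4978, 376.0000° ≡ 16.0000°)
turn_right(19.7°): centre at ρ to the right, rotate −19.7° → (2.2850, 3.7283, -3.7000° ≡ 356.3000°)
go_straight(3.21): x += 3.21·cos θ, y += 3.21·sin θ → (5.4883, 3.5212, 356.3000°)
turn_left(63.1°): centre at ρ to the left, rotate +63.1° → (11.3083, 6.5962, 419.4000° ≡ 59.4000°)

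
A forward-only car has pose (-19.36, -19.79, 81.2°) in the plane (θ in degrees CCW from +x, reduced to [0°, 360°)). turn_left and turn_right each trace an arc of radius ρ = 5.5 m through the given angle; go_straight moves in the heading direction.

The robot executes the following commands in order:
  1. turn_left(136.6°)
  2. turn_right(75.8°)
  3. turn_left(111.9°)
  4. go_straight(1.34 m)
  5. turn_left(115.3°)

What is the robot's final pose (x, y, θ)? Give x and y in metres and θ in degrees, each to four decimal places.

(-37.8018, -25.6417, 9.2000°)

set_pose: (x, y, θ) = (-19.3600, -19.7900, 81.2000°), ρ = 5.5
turn_left(136.6°): centre at ρ to the left, rotate +136.6° → (-28.1662, -14.6027, 217.8000°)
turn_right(75.8°): centre at ρ to the right, rotate −75.8° → (-34.9234, -14.5909, 142.0000°)
turn_left(111.9°): centre at ρ to the left, rotate +111.9° → (-43.5938, -17.3998, 253.9000°)
go_straight(1.34): x += 1.34·cos θ, y += 1.34·sin θ → (-43.9654, -18.6872, 253.9000°)
turn_left(115.3°): centre at ρ to the left, rotate +115.3° → (-37.8018, -25.6417, 369.2000° ≡ 9.2000°)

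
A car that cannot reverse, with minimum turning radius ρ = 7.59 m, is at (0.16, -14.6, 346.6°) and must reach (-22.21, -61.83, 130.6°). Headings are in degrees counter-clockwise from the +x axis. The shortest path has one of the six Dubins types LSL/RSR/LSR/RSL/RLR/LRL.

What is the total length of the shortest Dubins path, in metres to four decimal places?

Let ψ = atan2(Δy, Δx) = atan2(-47.23, -22.37) = -115.3441° be the start→goal bearing.
Normalize: d = |goal − start| / ρ = 52.259830/7.59 = 6.885353, α = (θ_start − ψ) mod 360° = 101.9441° = 1.779260 rad, β = (θ_goal − ψ) mod 360° = 245.9441° = 4.292534 rad.
Common terms: sin α = 0.978350, cos α = -0.206957, sin β = -0.913148, cos β = -0.407628, cos(α−β) = -0.809017, d² = 47.408087. Work in radians in the unit-radius frame; every candidate has L = ρ·(t + p + q).
LSL: p² = 2 + d² − 2cos(α−β) + 2d(sin α − sin β) = 77.073386; p = √p² = 8.779145; φ = atan2(cos β − cos α, d + sin α − sin β) = -0.022860 rad; t = (φ − α) mod 2π = 4.481066 rad, q = (β − φ) mod 2π = 4.315394 rad → L = 7.59·(4.481066 + 8.779145 + 4.315394) = 7.59·17.575604 = 133.398837 m
RSR: p² = 2 + d² − 2cos(α−β) + 2d(sin β − sin α) = 24.978856; p = √p² = 4.997885; φ = atan2(cos α − cos β, d − sin α + sin β) = 0.040162 rad; t = (α − φ) mod 2π = 1.739098 rad, q = (φ − β) mod 2π = 2.030813 rad → L = 7.59·(1.739098 + 4.997885 + 2.030813) = 7.59·8.767796 = 66.547574 m
LSR: p² = d² − 2 + 2cos(α−β) + 2d(sin α + sin β) = 44.687929; p = √p² = 6.684903; φ = atan2(−cos α − cos β, d + sin α + sin β) − atan2(−2, p) = 0.378899 rad; t = (φ − α) mod 2π = 4.882824 rad, q = (φ − β) mod 2π = 2.369550 rad → L = 7.59·(4.882824 + 6.684903 + 2.369550) = 7.59·13.937277 = 105.783934 m
RSL: p² = d² − 2 + 2cos(α−β) − 2d(sin α + sin β) = 42.892177; p = √p² = 6.549212; φ = atan2(cos α + cos β, d − sin α − sin β) − atan2(2, p) = -0.386256 rad; t = (α − φ) mod 2π = 2.165516 rad, q = (β − φ) mod 2π = 4.678790 rad → L = 7.59·(2.165516 + 6.549212 + 4.678790) = 7.59·13.393518 = 101.656800 m
RLR: c = (6 − d² + 2cos(α−β) + 2d(sin α − sin β))/8 = -2.122357, |c| > 1 → infeasible
LRL: c = (6 − d² + 2cos(α−β) − 2d(sin α − sin β))/8 = -8.634173, |c| > 1 → infeasible
Shortest: RSR with L = 66.547574 m ≈ 66.5476 m

66.5476 m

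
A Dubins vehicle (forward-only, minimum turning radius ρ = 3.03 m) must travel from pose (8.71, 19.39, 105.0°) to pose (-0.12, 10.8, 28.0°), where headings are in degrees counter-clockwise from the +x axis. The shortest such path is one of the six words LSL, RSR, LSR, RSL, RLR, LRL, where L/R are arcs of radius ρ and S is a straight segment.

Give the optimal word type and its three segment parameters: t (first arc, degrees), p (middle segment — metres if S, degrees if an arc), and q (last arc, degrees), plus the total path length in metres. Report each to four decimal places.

LSL: t = 110.0048°, p = 8.9436 m, q = 172.9952°, L = 23.9096 m

Let ψ = atan2(Δy, Δx) = atan2(-8.59, -8.83) = -135.7893° be the start→goal bearing.
Normalize: d = |goal − start| / ρ = 12.318969/3.03 = 4.065666, α = (θ_start − ψ) mod 360° = 240.7893° = 4.202567 rad, β = (θ_goal − ψ) mod 360° = 163.7893° = 2.858663 rad.
Common terms: sin α = -0.872831, cos α = -0.488022, sin β = 0.279170, cos β = -0.960242, cos(α−β) = 0.224951, d² = 16.529643. Work in radians in the unit-radius frame; every candidate has L = ρ·(t + p + q).
LSL: p² = 2 + d² − 2cos(α−β) + 2d(sin α − sin β) = 8.712436; p = √p² = 2.951684; φ = atan2(cos β − cos α, d + sin α − sin β) = -0.160674 rad; t = (φ − α) mod 2π = 1.919945 rad, q = (β − φ) mod 2π = 3.019337 rad → L = 3.03·(1.919945 + 2.951684 + 3.019337) = 3.03·7.890965 = 23.909625 m
RSR: p² = 2 + d² − 2cos(α−β) + 2d(sin β − sin α) = 27.447046; p = √p² = 5.238993; φ = atan2(cos α − cos β, d − sin α + sin β) = 0.090258 rad; t = (α − φ) mod 2π = 4.112309 rad, q = (φ − β) mod 2π = 3.514780 rad → L = 3.03·(4.112309 + 5.238993 + 3.514780) = 3.03·12.866082 = 38.984227 m
LSR: p² = d² − 2 + 2cos(α−β) + 2d(sin α + sin β) = 10.152288; p = √p² = 3.186266; φ = atan2(−cos α − cos β, d + sin α + sin β) − atan2(−2, p) = 0.955717 rad; t = (φ − α) mod 2π = 3.036336 rad, q = (φ − β) mod 2π = 4.380239 rad → L = 3.03·(3.036336 + 3.186266 + 4.380239) = 3.03·10.602840 = 32.126605 m
RSL: p² = d² − 2 + 2cos(α−β) − 2d(sin α + sin β) = 19.806802; p = √p² = 4.450483; φ = atan2(cos α + cos β, d − sin α − sin β) − atan2(2, p) = -0.723710 rad; t = (α − φ) mod 2π = 4.926276 rad, q = (β − φ) mod 2π = 3.582373 rad → L = 3.03·(4.926276 + 4.450483 + 3.582373) = 3.03·12.959133 = 39.266172 m
RLR: c = (6 − d² + 2cos(α−β) + 2d(sin α − sin β))/8 = -2.430881, |c| > 1 → infeasible
LRL: c = (6 − d² + 2cos(α−β) − 2d(sin α − sin β))/8 = -0.089055; p = 2π − arccos c = 4.623216 rad; φ = atan2(cos β − cos α, d + sin α − sin β) = -0.160674 rad; t = (φ − α + p/2) mod 2π = 4.231553 rad, q = (β − α − t + p) mod 2π = 5.330945 rad → L = 3.03·(4.231553 + 4.623216 + 5.330945) = 3.03·14.185714 = 42.982715 m
Shortest: LSL with L = 23.909625 m ≈ 23.9096 m
Convert LSL to answer units (arcs ×180/π): t = 1.919945·180/π = 110.0048°, p = ρ·p = 3.03·2.951684 = 8.9436 m, q = 3.019337·180/π = 172.9952°, L = 23.9096 m.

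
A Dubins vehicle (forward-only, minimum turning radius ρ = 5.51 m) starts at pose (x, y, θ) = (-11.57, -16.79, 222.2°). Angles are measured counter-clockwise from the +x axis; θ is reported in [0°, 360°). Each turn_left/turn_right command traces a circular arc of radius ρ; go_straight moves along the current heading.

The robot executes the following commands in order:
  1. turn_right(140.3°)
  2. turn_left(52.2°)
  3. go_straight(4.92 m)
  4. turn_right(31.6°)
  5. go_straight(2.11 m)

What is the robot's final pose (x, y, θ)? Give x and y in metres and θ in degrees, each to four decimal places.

set_pose: (x, y, θ) = (-11.5700, -16.7900, 222.2000°), ρ = 5.51
turn_right(140.3°): centre at ρ to the right, rotate −140.3° → (-20.7262, -11.9318, 81.9000°)
turn_left(52.2°): centre at ρ to the left, rotate +52.2° → (-22.2244, -7.3210, 134.1000°)
go_straight(4.92): x += 4.92·cos θ, y += 4.92·sin θ → (-25.6483, -3.7878, 134.1000°)
turn_right(31.6°): centre at ρ to the right, rotate −31.6° → (-27.0708, -1.1459, 102.5000°)
go_straight(2.11): x += 2.11·cos θ, y += 2.11·sin θ → (-27.5275, 0.9141, 102.5000°)

(-27.5275, 0.9141, 102.5000°)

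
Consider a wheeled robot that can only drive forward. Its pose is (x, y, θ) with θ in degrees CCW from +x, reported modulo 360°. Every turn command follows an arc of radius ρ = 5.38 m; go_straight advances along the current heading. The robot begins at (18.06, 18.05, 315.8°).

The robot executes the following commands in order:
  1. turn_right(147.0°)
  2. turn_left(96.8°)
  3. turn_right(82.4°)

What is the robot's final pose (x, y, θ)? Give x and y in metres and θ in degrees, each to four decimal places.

set_pose: (x, y, θ) = (18.0600, 18.0500, 315.8000°), ρ = 5.38
turn_right(147.0°): centre at ρ to the right, rotate −147.0° → (13.2643, 8.9155, 168.8000°)
turn_left(96.8°): centre at ρ to the left, rotate +96.8° → (6.8551, 4.0507, 265.6000°)
turn_right(82.4°): centre at ρ to the right, rotate −82.4° → (1.7913, -0.9082, 183.2000°)

(1.7913, -0.9082, 183.2000°)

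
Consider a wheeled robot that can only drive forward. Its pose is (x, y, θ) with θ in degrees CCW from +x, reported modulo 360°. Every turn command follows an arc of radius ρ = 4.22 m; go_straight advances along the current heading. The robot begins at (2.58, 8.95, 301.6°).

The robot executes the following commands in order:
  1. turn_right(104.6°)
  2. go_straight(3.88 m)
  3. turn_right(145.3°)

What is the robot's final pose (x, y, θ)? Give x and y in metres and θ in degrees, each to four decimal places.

(-8.0365, 8.2198, 51.7000°)

set_pose: (x, y, θ) = (2.5800, 8.9500, 301.6000°), ρ = 4.22
turn_right(104.6°): centre at ρ to the right, rotate −104.6° → (0.2195, 2.7032, 197.0000°)
go_straight(3.88): x += 3.88·cos θ, y += 3.88·sin θ → (-3.4909, 1.5688, 197.0000°)
turn_right(145.3°): centre at ρ to the right, rotate −145.3° → (-8.0365, 8.2198, 51.7000°)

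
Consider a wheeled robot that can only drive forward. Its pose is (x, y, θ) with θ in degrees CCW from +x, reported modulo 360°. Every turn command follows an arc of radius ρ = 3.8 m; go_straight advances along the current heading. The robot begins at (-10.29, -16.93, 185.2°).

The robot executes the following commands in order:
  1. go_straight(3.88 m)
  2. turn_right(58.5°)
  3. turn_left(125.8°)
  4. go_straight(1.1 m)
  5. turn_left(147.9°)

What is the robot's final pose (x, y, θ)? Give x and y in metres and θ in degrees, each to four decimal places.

(-18.4599, -21.9822, 40.4000°)

set_pose: (x, y, θ) = (-10.2900, -16.9300, 185.2000°), ρ = 3.8
go_straight(3.88): x += 3.88·cos θ, y += 3.88·sin θ → (-14.1540, -17.2817, 185.2000°)
turn_right(58.5°): centre at ρ to the right, rotate −58.5° → (-17.5452, -15.7683, 126.7000°)
turn_left(125.8°): centre at ρ to the left, rotate +125.8° → (-24.2161, -16.8966, 252.5000°)
go_straight(1.1): x += 1.1·cos θ, y += 1.1·sin θ → (-24.5468, -17.9457, 252.5000°)
turn_left(147.9°): centre at ρ to the left, rotate +147.9° → (-18.4599, -21.9822, 400.4000° ≡ 40.4000°)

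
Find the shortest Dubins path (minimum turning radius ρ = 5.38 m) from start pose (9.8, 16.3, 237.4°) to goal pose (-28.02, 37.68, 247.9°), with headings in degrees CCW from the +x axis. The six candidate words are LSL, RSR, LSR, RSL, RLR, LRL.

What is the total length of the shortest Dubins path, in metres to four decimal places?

51.9571 m

Let ψ = atan2(Δy, Δx) = atan2(21.38, -37.82) = 150.5201° be the start→goal bearing.
Normalize: d = |goal − start| / ρ = 43.444871/5.38 = 8.075255, α = (θ_start − ψ) mod 360° = 86.8799° = 1.516340 rad, β = (θ_goal − ψ) mod 360° = 97.3799° = 1.699600 rad.
Common terms: sin α = 0.998518, cos α = 0.054429, sin β = 0.991716, cos β = -0.128447, cos(α−β) = 0.983255, d² = 65.209740. Work in radians in the unit-radius frame; every candidate has L = ρ·(t + p + q).
LSL: p² = 2 + d² − 2cos(α−β) + 2d(sin α − sin β) = 65.353075; p = √p² = 8.084125; φ = atan2(cos β − cos α, d + sin α − sin β) = -0.022624 rad; t = (φ − α) mod 2π = 4.744222 rad, q = (β − φ) mod 2π = 1.722223 rad → L = 5.38·(4.744222 + 8.084125 + 1.722223) = 5.38·14.550570 = 78.282065 m
RSR: p² = 2 + d² − 2cos(α−β) + 2d(sin β − sin α) = 65.133386; p = √p² = 8.070526; φ = atan2(cos α − cos β, d − sin α + sin β) = 0.022662 rad; t = (α − φ) mod 2π = 1.493678 rad, q = (φ − β) mod 2π = 4.606248 rad → L = 5.38·(1.493678 + 8.070526 + 4.606248) = 5.38·14.170451 = 76.237029 m
LSR: p² = d² − 2 + 2cos(α−β) + 2d(sin α + sin β) = 97.319542; p = √p² = 9.865067; φ = atan2(−cos α − cos β, d + sin α + sin β) − atan2(−2, p) = 0.207378 rad; t = (φ − α) mod 2π = 4.974223 rad, q = (φ − β) mod 2π = 4.790964 rad → L = 5.38·(4.974223 + 9.865067 + 4.790964) = 5.38·19.630254 = 105.610766 m
RSL: p² = d² − 2 + 2cos(α−β) − 2d(sin α + sin β) = 33.032957; p = √p² = 5.747431; φ = atan2(cos α + cos β, d − sin α − sin β) − atan2(2, p) = -0.347039 rad; t = (α − φ) mod 2π = 1.863379 rad, q = (β − φ) mod 2π = 2.046638 rad → L = 5.38·(1.863379 + 5.747431 + 2.046638) = 5.38·9.657448 = 51.957070 m
RLR: c = (6 − d² + 2cos(α−β) + 2d(sin α − sin β))/8 = -7.141673, |c| > 1 → infeasible
LRL: c = (6 − d² + 2cos(α−β) − 2d(sin α − sin β))/8 = -7.169134, |c| > 1 → infeasible
Shortest: RSL with L = 51.957070 m ≈ 51.9571 m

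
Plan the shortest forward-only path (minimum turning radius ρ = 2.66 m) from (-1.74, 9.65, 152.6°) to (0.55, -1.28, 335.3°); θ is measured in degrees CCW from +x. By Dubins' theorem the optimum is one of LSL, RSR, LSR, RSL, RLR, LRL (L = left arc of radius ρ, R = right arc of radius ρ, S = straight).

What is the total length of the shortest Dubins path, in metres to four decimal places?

Let ψ = atan2(Δy, Δx) = atan2(-10.93, 2.29) = -78.1668° be the start→goal bearing.
Normalize: d = |goal − start| / ρ = 11.167318/2.66 = 4.198240, α = (θ_start − ψ) mod 360° = 230.7668° = 4.027641 rad, β = (θ_goal − ψ) mod 360° = 53.4668° = 0.933172 rad.
Common terms: sin α = -0.774578, cos α = -0.632478, sin β = 0.803512, cos β = 0.595288, cos(α−β) = -0.998890, d² = 17.625219. Work in radians in the unit-radius frame; every candidate has L = ρ·(t + p + q).
LSL: p² = 2 + d² − 2cos(α−β) + 2d(sin α − sin β) = 8.372590; p = √p² = 2.893543; φ = atan2(cos β − cos α, d + sin α − sin β) = 0.438202 rad; t = (φ − α) mod 2π = 2.693747 rad, q = (β − φ) mod 2π = 0.494970 rad → L = 2.66·(2.693747 + 2.893543 + 0.494970) = 2.66·6.082259 = 16.178810 m
RSR: p² = 2 + d² − 2cos(α−β) + 2d(sin β − sin α) = 34.873407; p = √p² = 5.905371; φ = atan2(cos α − cos β, d − sin α + sin β) = -0.209434 rad; t = (α − φ) mod 2π = 4.237075 rad, q = (φ − β) mod 2π = 5.140579 rad → L = 2.66·(4.237075 + 5.905371 + 5.140579) = 2.66·15.283025 = 40.652847 m
LSR: p² = d² − 2 + 2cos(α−β) + 2d(sin α + sin β) = 13.870382; p = √p² = 3.724296; φ = atan2(−cos α − cos β, d + sin α + sin β) − atan2(−2, p) = 0.501616 rad; t = (φ − α) mod 2π = 2.757161 rad, q = (φ − β) mod 2π = 5.851629 rad → L = 2.66·(2.757161 + 3.724296 + 5.851629) = 2.66·12.333086 = 32.806009 m
RSL: p² = d² − 2 + 2cos(α−β) − 2d(sin α + sin β) = 13.384496; p = √p² = 3.658483; φ = atan2(cos α + cos β, d − sin α − sin β) − atan2(2, p) = -0.509206 rad; t = (α − φ) mod 2π = 4.536847 rad, q = (β − φ) mod 2π = 1.442379 rad → L = 2.66·(4.536847 + 3.658483 + 1.442379) = 2.66·9.637709 = 25.636305 m
RLR: c = (6 − d² + 2cos(α−β) + 2d(sin α − sin β))/8 = -3.359176, |c| > 1 → infeasible
LRL: c = (6 − d² + 2cos(α−β) − 2d(sin α − sin β))/8 = -0.046574; p = 2π − arccos c = 4.665798 rad; φ = atan2(cos β − cos α, d + sin α − sin β) = 0.438202 rad; t = (φ − α + p/2) mod 2π = 5.026646 rad, q = (β − α − t + p) mod 2π = 2.827869 rad → L = 2.66·(5.026646 + 4.665798 + 2.827869) = 2.66·12.520313 = 33.304033 m
Shortest: LSL with L = 16.178810 m ≈ 16.1788 m

16.1788 m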